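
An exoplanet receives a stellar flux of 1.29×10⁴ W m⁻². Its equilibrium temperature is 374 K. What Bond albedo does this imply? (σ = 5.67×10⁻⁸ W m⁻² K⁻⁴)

From T_eq⁴ = S(1−A)/(4σ): 1−A = 4σT_eq⁴/S.
1−A = 4 × 5.67×10⁻⁸ × (374)⁴ / 1.29×10⁴ = 0.344.

A ≈ 0.66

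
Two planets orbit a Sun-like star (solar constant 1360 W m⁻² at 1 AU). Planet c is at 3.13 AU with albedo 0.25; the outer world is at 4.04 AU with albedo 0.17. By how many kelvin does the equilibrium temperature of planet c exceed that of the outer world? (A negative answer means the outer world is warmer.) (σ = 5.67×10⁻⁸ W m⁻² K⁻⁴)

ΔT ≈ 14.2 K

T_eq = [S₀(1−A)/(4σd²)]^(1/4), so T ∝ (1−A)^(1/4) / √d.
T₁ = [1360×0.75/(4×5.67×10⁻⁸×3.13²)]^(1/4) = 146.38 K.
T₂ = [1360×0.83/(4×5.67×10⁻⁸×4.04²)]^(1/4) = 132.15 K.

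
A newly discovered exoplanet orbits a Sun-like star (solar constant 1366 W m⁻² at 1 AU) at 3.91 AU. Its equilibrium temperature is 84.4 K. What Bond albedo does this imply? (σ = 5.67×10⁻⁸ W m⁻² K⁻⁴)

A ≈ 0.87

Flux at 3.91 AU: S = 1366/3.91² = 89.4 W m⁻².
From T_eq⁴ = S(1−A)/(4σ): 1−A = 4σT_eq⁴/S.
1−A = 4 × 5.67×10⁻⁸ × (84.4)⁴ / 89.4 = 0.129.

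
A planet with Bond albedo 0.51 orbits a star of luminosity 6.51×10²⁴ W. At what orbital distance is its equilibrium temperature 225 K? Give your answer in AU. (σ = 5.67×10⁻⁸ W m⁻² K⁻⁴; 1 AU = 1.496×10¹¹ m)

From T_eq⁴ = L(1−A)/(16πσd²): d = √[L(1−A)/(16πσT_eq⁴)].
d = √[6.51×10²⁴ × 0.49 / (16π × 5.67×10⁻⁸ × (225)⁴)] = 2.09×10¹⁰ m = 0.140 AU.

d ≈ 0.140 AU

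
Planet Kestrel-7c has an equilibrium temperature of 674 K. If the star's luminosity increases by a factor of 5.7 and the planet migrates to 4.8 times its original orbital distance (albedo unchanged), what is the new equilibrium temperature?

T_eq ≈ 475 K

T_eq ∝ L^(1/4) · d^(−1/2).
T′ = 674 × 5.7^(1/4) / 4.8^(1/2) = 475 K.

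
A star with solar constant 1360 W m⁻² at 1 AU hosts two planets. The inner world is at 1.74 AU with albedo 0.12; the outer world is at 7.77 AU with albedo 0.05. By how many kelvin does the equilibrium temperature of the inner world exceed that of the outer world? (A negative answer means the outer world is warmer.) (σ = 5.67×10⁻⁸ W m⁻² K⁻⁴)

T_eq = [S₀(1−A)/(4σd²)]^(1/4), so T ∝ (1−A)^(1/4) / √d.
T₁ = [1360×0.88/(4×5.67×10⁻⁸×1.74²)]^(1/4) = 204.32 K.
T₂ = [1360×0.95/(4×5.67×10⁻⁸×7.77²)]^(1/4) = 98.56 K.

ΔT ≈ 105.8 K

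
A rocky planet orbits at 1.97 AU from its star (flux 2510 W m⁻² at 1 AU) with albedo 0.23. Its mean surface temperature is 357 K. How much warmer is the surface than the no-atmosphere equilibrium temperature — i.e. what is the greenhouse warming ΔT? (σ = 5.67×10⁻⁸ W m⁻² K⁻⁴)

S = 2510/1.97² = 646.8 W m⁻².
T_eq = [S(1−A)/(4σ)]^(1/4) = [646.8×0.77/(4×5.67×10⁻⁸)]^(1/4) = 216.5 K.
ΔT = T_surf − T_eq = 357 − 216.5.

ΔT ≈ 140.5 K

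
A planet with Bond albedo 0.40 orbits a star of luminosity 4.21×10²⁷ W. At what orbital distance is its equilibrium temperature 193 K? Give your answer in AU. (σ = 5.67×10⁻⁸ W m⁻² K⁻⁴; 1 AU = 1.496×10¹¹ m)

From T_eq⁴ = L(1−A)/(16πσd²): d = √[L(1−A)/(16πσT_eq⁴)].
d = √[4.21×10²⁷ × 0.60 / (16π × 5.67×10⁻⁸ × (193)⁴)] = 7.99×10¹¹ m = 5.34 AU.

d ≈ 5.34 AU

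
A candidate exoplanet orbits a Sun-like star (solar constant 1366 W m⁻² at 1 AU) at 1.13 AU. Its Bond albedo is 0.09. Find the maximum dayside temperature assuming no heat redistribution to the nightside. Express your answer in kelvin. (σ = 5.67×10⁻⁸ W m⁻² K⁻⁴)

Flux at 1.13 AU: S = 1366/1.13² = 1070 W m⁻².
With no redistribution each surface element balances locally: S(1−A) = σT⁴.
T = [1070 × 0.91 / 5.67×10⁻⁸]^(1/4) = (1.72×10¹⁰)^(1/4) = 362 K.

T_ss ≈ 362 K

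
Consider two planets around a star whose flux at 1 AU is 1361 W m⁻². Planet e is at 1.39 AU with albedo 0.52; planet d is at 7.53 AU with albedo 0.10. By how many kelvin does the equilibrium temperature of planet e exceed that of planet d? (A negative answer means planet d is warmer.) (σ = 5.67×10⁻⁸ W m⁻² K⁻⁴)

ΔT ≈ 97.7 K

T_eq = [S₀(1−A)/(4σd²)]^(1/4), so T ∝ (1−A)^(1/4) / √d.
T₁ = [1361×0.48/(4×5.67×10⁻⁸×1.39²)]^(1/4) = 196.50 K.
T₂ = [1361×0.90/(4×5.67×10⁻⁸×7.53²)]^(1/4) = 98.79 K.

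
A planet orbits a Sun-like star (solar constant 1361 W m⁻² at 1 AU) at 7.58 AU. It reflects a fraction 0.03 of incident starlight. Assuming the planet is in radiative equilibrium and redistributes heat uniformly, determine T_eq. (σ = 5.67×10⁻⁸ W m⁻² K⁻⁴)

Flux at 7.58 AU: S = 1361/7.58² = 23.7 W m⁻².
Energy balance: absorbed = emitted ⇒ πR²·S(1−A) = 4πR²·σT_eq⁴, so T_eq⁴ = S(1−A)/(4σ).
T_eq = [23.7 × 0.97 / (4 × 5.67×10⁻⁸)]^(1/4) = (1.01×10⁸)^(1/4) = 100 K.

T_eq ≈ 100 K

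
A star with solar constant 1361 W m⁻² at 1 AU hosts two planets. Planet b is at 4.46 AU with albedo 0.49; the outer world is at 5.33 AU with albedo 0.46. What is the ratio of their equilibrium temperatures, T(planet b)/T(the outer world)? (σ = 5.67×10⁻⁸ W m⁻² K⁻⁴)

T_eq = [S₀(1−A)/(4σd²)]^(1/4), so T ∝ (1−A)^(1/4) / √d.
T₁ = [1361×0.51/(4×5.67×10⁻⁸×4.46²)]^(1/4) = 111.37 K.
T₂ = [1361×0.54/(4×5.67×10⁻⁸×5.33²)]^(1/4) = 103.34 K.

T₁/T₂ ≈ 1.078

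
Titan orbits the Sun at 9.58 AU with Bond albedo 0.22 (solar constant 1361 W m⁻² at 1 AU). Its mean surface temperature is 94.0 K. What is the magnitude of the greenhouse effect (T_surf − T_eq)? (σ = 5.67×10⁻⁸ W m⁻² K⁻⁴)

ΔT ≈ 9.5 K

S = 1361/9.58² = 14.83 W m⁻².
T_eq = [S(1−A)/(4σ)]^(1/4) = [14.83×0.78/(4×5.67×10⁻⁸)]^(1/4) = 84.5 K.
ΔT = T_surf − T_eq = 94 − 84.5.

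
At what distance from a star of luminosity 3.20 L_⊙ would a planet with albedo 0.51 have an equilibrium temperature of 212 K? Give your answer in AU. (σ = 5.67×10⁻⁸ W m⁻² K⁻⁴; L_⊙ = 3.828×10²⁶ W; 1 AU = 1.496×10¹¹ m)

L = 3.20 × 3.828×10²⁶ = 1.22×10²⁷ W.
From T_eq⁴ = L(1−A)/(16πσd²): d = √[L(1−A)/(16πσT_eq⁴)].
d = √[1.22×10²⁷ × 0.49 / (16π × 5.67×10⁻⁸ × (212)⁴)] = 3.23×10¹¹ m = 2.16 AU.

d ≈ 2.16 AU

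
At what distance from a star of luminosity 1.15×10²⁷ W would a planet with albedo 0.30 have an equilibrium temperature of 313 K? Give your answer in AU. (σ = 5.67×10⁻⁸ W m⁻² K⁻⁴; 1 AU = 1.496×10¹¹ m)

d ≈ 1.15 AU

From T_eq⁴ = L(1−A)/(16πσd²): d = √[L(1−A)/(16πσT_eq⁴)].
d = √[1.15×10²⁷ × 0.70 / (16π × 5.67×10⁻⁸ × (313)⁴)] = 1.72×10¹¹ m = 1.15 AU.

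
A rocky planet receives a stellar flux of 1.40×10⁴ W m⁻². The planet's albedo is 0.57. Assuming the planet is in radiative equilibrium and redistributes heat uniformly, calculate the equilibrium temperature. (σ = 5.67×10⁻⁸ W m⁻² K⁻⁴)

T_eq ≈ 404 K

Energy balance: absorbed = emitted ⇒ πR²·S(1−A) = 4πR²·σT_eq⁴, so T_eq⁴ = S(1−A)/(4σ).
T_eq = [1.40×10⁴ × 0.43 / (4 × 5.67×10⁻⁸)]^(1/4) = (2.65×10¹⁰)^(1/4) = 404 K.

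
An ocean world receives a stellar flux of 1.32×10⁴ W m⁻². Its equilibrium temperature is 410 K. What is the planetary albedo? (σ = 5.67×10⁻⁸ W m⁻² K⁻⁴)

From T_eq⁴ = S(1−A)/(4σ): 1−A = 4σT_eq⁴/S.
1−A = 4 × 5.67×10⁻⁸ × (410)⁴ / 1.32×10⁴ = 0.486.

A ≈ 0.51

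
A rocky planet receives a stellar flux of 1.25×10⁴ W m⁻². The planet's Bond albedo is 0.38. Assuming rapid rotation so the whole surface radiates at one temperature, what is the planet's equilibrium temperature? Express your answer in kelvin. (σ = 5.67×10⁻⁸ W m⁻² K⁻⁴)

T_eq ≈ 430 K

Energy balance: absorbed = emitted ⇒ πR²·S(1−A) = 4πR²·σT_eq⁴, so T_eq⁴ = S(1−A)/(4σ).
T_eq = [1.25×10⁴ × 0.62 / (4 × 5.67×10⁻⁸)]^(1/4) = (3.42×10¹⁰)^(1/4) = 430 K.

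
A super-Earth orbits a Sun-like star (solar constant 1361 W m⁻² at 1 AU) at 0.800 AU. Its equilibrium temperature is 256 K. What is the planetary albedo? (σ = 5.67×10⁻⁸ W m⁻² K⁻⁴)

Flux at 0.800 AU: S = 1361/0.800² = 2130 W m⁻².
From T_eq⁴ = S(1−A)/(4σ): 1−A = 4σT_eq⁴/S.
1−A = 4 × 5.67×10⁻⁸ × (256)⁴ / 2130 = 0.458.

A ≈ 0.54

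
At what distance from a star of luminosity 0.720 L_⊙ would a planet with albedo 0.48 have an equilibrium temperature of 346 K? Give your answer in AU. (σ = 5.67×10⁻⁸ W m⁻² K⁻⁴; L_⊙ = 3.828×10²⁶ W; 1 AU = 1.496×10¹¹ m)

d ≈ 0.396 AU

L = 0.720 × 3.828×10²⁶ = 2.76×10²⁶ W.
From T_eq⁴ = L(1−A)/(16πσd²): d = √[L(1−A)/(16πσT_eq⁴)].
d = √[2.76×10²⁶ × 0.52 / (16π × 5.67×10⁻⁸ × (346)⁴)] = 5.92×10¹⁰ m = 0.396 AU.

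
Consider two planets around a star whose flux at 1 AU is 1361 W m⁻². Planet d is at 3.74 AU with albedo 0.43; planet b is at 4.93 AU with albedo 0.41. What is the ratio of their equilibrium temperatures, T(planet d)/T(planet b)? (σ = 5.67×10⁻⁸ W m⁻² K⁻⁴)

T₁/T₂ ≈ 1.138

T_eq = [S₀(1−A)/(4σd²)]^(1/4), so T ∝ (1−A)^(1/4) / √d.
T₁ = [1361×0.57/(4×5.67×10⁻⁸×3.74²)]^(1/4) = 125.05 K.
T₂ = [1361×0.59/(4×5.67×10⁻⁸×4.93²)]^(1/4) = 109.86 K.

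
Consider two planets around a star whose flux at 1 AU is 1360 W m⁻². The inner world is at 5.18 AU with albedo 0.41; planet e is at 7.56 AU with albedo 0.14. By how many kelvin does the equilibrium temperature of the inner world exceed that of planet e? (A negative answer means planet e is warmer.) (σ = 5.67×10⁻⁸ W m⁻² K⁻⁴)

ΔT ≈ 9.7 K

T_eq = [S₀(1−A)/(4σd²)]^(1/4), so T ∝ (1−A)^(1/4) / √d.
T₁ = [1360×0.59/(4×5.67×10⁻⁸×5.18²)]^(1/4) = 107.16 K.
T₂ = [1360×0.86/(4×5.67×10⁻⁸×7.56²)]^(1/4) = 97.46 K.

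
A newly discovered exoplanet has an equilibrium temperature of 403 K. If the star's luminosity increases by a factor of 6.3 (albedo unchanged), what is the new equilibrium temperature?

T_eq ≈ 638 K

T_eq ∝ L^(1/4) · d^(−1/2).
T′ = 403 × 6.3^(1/4) = 638 K.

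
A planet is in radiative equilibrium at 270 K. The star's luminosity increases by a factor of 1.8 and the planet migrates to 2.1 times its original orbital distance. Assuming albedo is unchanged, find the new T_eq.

T_eq ∝ L^(1/4) · d^(−1/2).
T′ = 270 × 1.8^(1/4) / 2.1^(1/2) = 216 K.

T_eq ≈ 216 K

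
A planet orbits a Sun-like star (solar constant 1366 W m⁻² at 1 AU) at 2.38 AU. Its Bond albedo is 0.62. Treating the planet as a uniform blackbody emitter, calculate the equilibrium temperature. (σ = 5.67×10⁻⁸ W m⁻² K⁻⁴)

Flux at 2.38 AU: S = 1366/2.38² = 241 W m⁻².
Energy balance: absorbed = emitted ⇒ πR²·S(1−A) = 4πR²·σT_eq⁴, so T_eq⁴ = S(1−A)/(4σ).
T_eq = [241 × 0.38 / (4 × 5.67×10⁻⁸)]^(1/4) = (4.04×10⁸)^(1/4) = 142 K.

T_eq ≈ 142 K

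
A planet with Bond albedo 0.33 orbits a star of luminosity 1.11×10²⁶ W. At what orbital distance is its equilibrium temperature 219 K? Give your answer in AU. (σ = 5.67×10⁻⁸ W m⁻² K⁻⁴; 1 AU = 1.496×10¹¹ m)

d ≈ 0.712 AU

From T_eq⁴ = L(1−A)/(16πσd²): d = √[L(1−A)/(16πσT_eq⁴)].
d = √[1.11×10²⁶ × 0.67 / (16π × 5.67×10⁻⁸ × (219)⁴)] = 1.07×10¹¹ m = 0.712 AU.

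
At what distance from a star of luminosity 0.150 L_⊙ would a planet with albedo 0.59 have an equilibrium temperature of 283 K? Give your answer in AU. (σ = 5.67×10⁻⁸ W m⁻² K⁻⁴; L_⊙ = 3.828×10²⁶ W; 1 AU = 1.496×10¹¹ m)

d ≈ 0.240 AU

L = 0.150 × 3.828×10²⁶ = 5.74×10²⁵ W.
From T_eq⁴ = L(1−A)/(16πσd²): d = √[L(1−A)/(16πσT_eq⁴)].
d = √[5.74×10²⁵ × 0.41 / (16π × 5.67×10⁻⁸ × (283)⁴)] = 3.59×10¹⁰ m = 0.240 AU.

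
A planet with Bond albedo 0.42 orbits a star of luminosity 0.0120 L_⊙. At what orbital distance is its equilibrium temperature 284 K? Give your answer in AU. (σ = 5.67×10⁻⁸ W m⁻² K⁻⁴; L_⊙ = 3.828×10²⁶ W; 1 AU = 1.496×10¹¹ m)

L = 0.0120 × 3.828×10²⁶ = 4.59×10²⁴ W.
From T_eq⁴ = L(1−A)/(16πσd²): d = √[L(1−A)/(16πσT_eq⁴)].
d = √[4.59×10²⁴ × 0.58 / (16π × 5.67×10⁻⁸ × (284)⁴)] = 1.20×10¹⁰ m = 0.0801 AU.

d ≈ 0.0801 AU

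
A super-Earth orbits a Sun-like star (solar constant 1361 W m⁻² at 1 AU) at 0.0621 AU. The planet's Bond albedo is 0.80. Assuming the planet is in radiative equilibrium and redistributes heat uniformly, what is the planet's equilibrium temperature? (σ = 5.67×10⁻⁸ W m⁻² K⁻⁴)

T_eq ≈ 747 K

Flux at 0.0621 AU: S = 1361/0.0621² = 3.53×10⁵ W m⁻².
Energy balance: absorbed = emitted ⇒ πR²·S(1−A) = 4πR²·σT_eq⁴, so T_eq⁴ = S(1−A)/(4σ).
T_eq = [3.53×10⁵ × 0.20 / (4 × 5.67×10⁻⁸)]^(1/4) = (3.11×10¹¹)^(1/4) = 747 K.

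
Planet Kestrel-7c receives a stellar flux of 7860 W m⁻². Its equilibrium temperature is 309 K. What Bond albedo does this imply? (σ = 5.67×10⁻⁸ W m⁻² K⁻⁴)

A ≈ 0.74

From T_eq⁴ = S(1−A)/(4σ): 1−A = 4σT_eq⁴/S.
1−A = 4 × 5.67×10⁻⁸ × (309)⁴ / 7860 = 0.263.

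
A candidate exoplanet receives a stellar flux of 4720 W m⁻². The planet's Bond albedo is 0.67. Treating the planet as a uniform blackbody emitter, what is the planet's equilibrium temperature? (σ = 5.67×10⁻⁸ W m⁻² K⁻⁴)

T_eq ≈ 288 K

Energy balance: absorbed = emitted ⇒ πR²·S(1−A) = 4πR²·σT_eq⁴, so T_eq⁴ = S(1−A)/(4σ).
T_eq = [4720 × 0.33 / (4 × 5.67×10⁻⁸)]^(1/4) = (6.87×10⁹)^(1/4) = 288 K.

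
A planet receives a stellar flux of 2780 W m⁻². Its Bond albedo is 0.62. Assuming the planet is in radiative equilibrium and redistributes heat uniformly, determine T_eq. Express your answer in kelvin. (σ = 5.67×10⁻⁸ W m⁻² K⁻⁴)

Energy balance: absorbed = emitted ⇒ πR²·S(1−A) = 4πR²·σT_eq⁴, so T_eq⁴ = S(1−A)/(4σ).
T_eq = [2780 × 0.38 / (4 × 5.67×10⁻⁸)]^(1/4) = (4.66×10⁹)^(1/4) = 261 K.

T_eq ≈ 261 K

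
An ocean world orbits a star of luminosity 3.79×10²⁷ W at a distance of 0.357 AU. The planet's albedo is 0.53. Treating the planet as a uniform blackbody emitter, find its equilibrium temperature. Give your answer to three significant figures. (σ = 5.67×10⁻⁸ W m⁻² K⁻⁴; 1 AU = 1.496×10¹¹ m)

d = 0.357 AU = 5.34×10¹⁰ m.
Flux: S = L/(4πd²) = 3.79×10²⁷/(4π×(5.34×10¹⁰)²) = 1.06×10⁵ W m⁻².
Energy balance: absorbed = emitted ⇒ πR²·S(1−A) = 4πR²·σT_eq⁴, so T_eq⁴ = S(1−A)/(4σ).
T_eq = [1.06×10⁵ × 0.47 / (4 × 5.67×10⁻⁸)]^(1/4) = (2.19×10¹¹)^(1/4) = 684 K.

T_eq ≈ 684 K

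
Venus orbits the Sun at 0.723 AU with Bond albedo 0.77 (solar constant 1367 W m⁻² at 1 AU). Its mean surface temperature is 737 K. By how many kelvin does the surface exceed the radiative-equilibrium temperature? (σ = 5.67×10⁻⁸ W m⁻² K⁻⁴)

ΔT ≈ 510.1 K

S = 1367/0.723² = 2615 W m⁻².
T_eq = [S(1−A)/(4σ)]^(1/4) = [2615×0.23/(4×5.67×10⁻⁸)]^(1/4) = 226.9 K.
ΔT = T_surf − T_eq = 737 − 226.9.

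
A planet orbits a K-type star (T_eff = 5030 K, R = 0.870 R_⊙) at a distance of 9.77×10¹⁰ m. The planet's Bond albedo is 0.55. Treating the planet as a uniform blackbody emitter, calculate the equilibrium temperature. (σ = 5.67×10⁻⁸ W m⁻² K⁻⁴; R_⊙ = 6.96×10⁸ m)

R_⋆ = 0.870 × 6.96×10⁸ = 6.06×10⁸ m.
L = 4πR_⋆²σT_⋆⁴ = 4π(6.06×10⁸)² × 5.67×10⁻⁸ × (5030)⁴ = 1.67×10²⁶ W.
S = L/(4πd²) = 1390 W m⁻².
Energy balance: absorbed = emitted ⇒ πR²·S(1−A) = 4πR²·σT_eq⁴, so T_eq⁴ = S(1−A)/(4σ).
T_eq = [1390 × 0.45 / (4 × 5.67×10⁻⁸)]^(1/4) = (2.77×10⁹)^(1/4) = 229 K.

T_eq ≈ 229 K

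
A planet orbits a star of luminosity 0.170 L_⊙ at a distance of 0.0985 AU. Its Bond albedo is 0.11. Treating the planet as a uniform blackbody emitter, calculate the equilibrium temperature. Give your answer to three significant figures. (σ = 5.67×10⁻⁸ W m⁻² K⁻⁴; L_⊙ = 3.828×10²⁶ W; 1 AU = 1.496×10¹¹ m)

d = 0.0985 AU = 1.47×10¹⁰ m.
L = 0.170 × 3.828×10²⁶ = 6.51×10²⁵ W.
Flux: S = L/(4πd²) = 6.51×10²⁵/(4π×(1.47×10¹⁰)²) = 2.38×10⁴ W m⁻².
Energy balance: absorbed = emitted ⇒ πR²·S(1−A) = 4πR²·σT_eq⁴, so T_eq⁴ = S(1−A)/(4σ).
T_eq = [2.38×10⁴ × 0.89 / (4 × 5.67×10⁻⁸)]^(1/4) = (9.36×10¹⁰)^(1/4) = 553 K.

T_eq ≈ 553 K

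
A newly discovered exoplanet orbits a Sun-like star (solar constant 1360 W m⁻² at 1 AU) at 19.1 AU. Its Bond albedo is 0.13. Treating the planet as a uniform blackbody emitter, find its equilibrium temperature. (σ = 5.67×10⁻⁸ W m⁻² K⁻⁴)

Flux at 19.1 AU: S = 1360/19.1² = 3.73 W m⁻².
Energy balance: absorbed = emitted ⇒ πR²·S(1−A) = 4πR²·σT_eq⁴, so T_eq⁴ = S(1−A)/(4σ).
T_eq = [3.73 × 0.87 / (4 × 5.67×10⁻⁸)]^(1/4) = (1.43×10⁷)^(1/4) = 61.5 K.

T_eq ≈ 61.5 K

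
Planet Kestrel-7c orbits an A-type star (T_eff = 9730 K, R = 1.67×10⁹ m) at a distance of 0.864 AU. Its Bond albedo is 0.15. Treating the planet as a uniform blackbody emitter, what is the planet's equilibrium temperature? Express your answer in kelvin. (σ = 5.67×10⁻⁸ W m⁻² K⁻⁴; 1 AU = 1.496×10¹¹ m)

T_eq ≈ 751 K

d = 0.864 AU = 1.29×10¹¹ m.
L = 4πR_⋆²σT_⋆⁴ = 4π(1.67×10⁹)² × 5.67×10⁻⁸ × (9730)⁴ = 1.78×10²⁸ W.
S = L/(4πd²) = 8.48×10⁴ W m⁻².
Energy balance: absorbed = emitted ⇒ πR²·S(1−A) = 4πR²·σT_eq⁴, so T_eq⁴ = S(1−A)/(4σ).
T_eq = [8.48×10⁴ × 0.85 / (4 × 5.67×10⁻⁸)]^(1/4) = (3.18×10¹¹)^(1/4) = 751 K.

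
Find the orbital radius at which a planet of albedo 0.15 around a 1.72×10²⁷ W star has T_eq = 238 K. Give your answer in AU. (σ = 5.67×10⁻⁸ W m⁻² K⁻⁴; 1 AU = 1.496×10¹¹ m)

From T_eq⁴ = L(1−A)/(16πσd²): d = √[L(1−A)/(16πσT_eq⁴)].
d = √[1.72×10²⁷ × 0.85 / (16π × 5.67×10⁻⁸ × (238)⁴)] = 4.00×10¹¹ m = 2.67 AU.

d ≈ 2.67 AU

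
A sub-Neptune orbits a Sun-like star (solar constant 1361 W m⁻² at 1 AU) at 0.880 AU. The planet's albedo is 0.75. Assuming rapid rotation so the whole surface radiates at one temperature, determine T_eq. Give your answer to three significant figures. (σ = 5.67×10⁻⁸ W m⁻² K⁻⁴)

Flux at 0.880 AU: S = 1361/0.880² = 1760 W m⁻².
Energy balance: absorbed = emitted ⇒ πR²·S(1−A) = 4πR²·σT_eq⁴, so T_eq⁴ = S(1−A)/(4σ).
T_eq = [1760 × 0.25 / (4 × 5.67×10⁻⁸)]^(1/4) = (1.94×10⁹)^(1/4) = 210 K.

T_eq ≈ 210 K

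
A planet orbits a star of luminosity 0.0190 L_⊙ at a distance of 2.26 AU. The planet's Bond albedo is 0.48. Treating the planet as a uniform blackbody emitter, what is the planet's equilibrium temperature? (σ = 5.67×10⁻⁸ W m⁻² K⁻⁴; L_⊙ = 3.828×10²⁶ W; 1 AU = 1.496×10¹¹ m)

d = 2.26 AU = 3.38×10¹¹ m.
L = 0.0190 × 3.828×10²⁶ = 7.27×10²⁴ W.
Flux: S = L/(4πd²) = 7.27×10²⁴/(4π×(3.38×10¹¹)²) = 5.06 W m⁻².
Energy balance: absorbed = emitted ⇒ πR²·S(1−A) = 4πR²·σT_eq⁴, so T_eq⁴ = S(1−A)/(4σ).
T_eq = [5.06 × 0.52 / (4 × 5.67×10⁻⁸)]^(1/4) = (1.16×10⁷)^(1/4) = 58.4 K.

T_eq ≈ 58.4 K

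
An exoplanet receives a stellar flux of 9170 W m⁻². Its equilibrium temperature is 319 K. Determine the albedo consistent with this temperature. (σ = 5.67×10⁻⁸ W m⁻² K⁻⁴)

A ≈ 0.74

From T_eq⁴ = S(1−A)/(4σ): 1−A = 4σT_eq⁴/S.
1−A = 4 × 5.67×10⁻⁸ × (319)⁴ / 9170 = 0.256.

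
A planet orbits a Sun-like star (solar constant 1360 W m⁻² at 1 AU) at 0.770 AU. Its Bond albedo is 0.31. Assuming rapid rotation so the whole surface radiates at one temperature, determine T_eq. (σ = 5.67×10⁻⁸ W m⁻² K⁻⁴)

Flux at 0.770 AU: S = 1360/0.770² = 2290 W m⁻².
Energy balance: absorbed = emitted ⇒ πR²·S(1−A) = 4πR²·σT_eq⁴, so T_eq⁴ = S(1−A)/(4σ).
T_eq = [2290 × 0.69 / (4 × 5.67×10⁻⁸)]^(1/4) = (6.98×10⁹)^(1/4) = 289 K.

T_eq ≈ 289 K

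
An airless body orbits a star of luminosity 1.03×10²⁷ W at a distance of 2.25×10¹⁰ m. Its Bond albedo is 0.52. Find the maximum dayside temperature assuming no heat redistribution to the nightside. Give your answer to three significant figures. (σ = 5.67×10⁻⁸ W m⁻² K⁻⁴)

T_ss ≈ 1080 K

Flux: S = L/(4πd²) = 1.03×10²⁷/(4π×(2.25×10¹⁰)²) = 1.62×10⁵ W m⁻².
With no redistribution each surface element balances locally: S(1−A) = σT⁴.
T = [1.62×10⁵ × 0.48 / 5.67×10⁻⁸]^(1/4) = (1.37×10¹²)^(1/4) = 1080 K.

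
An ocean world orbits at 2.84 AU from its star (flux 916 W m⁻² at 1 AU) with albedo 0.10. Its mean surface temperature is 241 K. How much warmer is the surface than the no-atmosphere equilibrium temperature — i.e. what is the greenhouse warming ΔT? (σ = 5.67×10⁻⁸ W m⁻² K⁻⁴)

ΔT ≈ 95.3 K

S = 916/2.84² = 113.6 W m⁻².
T_eq = [S(1−A)/(4σ)]^(1/4) = [113.6×0.90/(4×5.67×10⁻⁸)]^(1/4) = 145.7 K.
ΔT = T_surf − T_eq = 241 − 145.7.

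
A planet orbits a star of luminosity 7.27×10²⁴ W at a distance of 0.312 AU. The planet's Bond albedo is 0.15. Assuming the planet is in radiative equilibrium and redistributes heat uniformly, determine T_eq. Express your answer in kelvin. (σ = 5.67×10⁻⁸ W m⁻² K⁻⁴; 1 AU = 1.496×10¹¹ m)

d = 0.312 AU = 4.67×10¹⁰ m.
Flux: S = L/(4πd²) = 7.27×10²⁴/(4π×(4.67×10¹⁰)²) = 266 W m⁻².
Energy balance: absorbed = emitted ⇒ πR²·S(1−A) = 4πR²·σT_eq⁴, so T_eq⁴ = S(1−A)/(4σ).
T_eq = [266 × 0.85 / (4 × 5.67×10⁻⁸)]^(1/4) = (9.95×10⁸)^(1/4) = 178 K.

T_eq ≈ 178 K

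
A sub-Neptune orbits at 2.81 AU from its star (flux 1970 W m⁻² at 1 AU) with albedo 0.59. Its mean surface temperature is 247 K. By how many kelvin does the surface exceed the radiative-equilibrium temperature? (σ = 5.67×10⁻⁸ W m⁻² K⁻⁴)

ΔT ≈ 101.3 K

S = 1970/2.81² = 249.5 W m⁻².
T_eq = [S(1−A)/(4σ)]^(1/4) = [249.5×0.41/(4×5.67×10⁻⁸)]^(1/4) = 145.7 K.
ΔT = T_surf − T_eq = 247 − 145.7.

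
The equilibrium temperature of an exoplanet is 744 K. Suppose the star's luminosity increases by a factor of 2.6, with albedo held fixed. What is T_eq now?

T_eq ≈ 945 K

T_eq ∝ L^(1/4) · d^(−1/2).
T′ = 744 × 2.6^(1/4) = 945 K.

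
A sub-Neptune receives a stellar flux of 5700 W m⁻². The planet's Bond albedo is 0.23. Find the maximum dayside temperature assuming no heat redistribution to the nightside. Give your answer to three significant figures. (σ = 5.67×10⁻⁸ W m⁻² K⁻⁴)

T_ss ≈ 527 K

With no redistribution each surface element balances locally: S(1−A) = σT⁴.
T = [5700 × 0.77 / 5.67×10⁻⁸]^(1/4) = (7.74×10¹⁰)^(1/4) = 527 K.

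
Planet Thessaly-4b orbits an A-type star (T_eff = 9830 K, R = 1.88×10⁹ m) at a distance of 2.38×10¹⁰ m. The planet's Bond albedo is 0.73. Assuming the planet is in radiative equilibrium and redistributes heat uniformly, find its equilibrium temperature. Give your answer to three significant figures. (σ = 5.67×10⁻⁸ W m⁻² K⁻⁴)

T_eq ≈ 1410 K

L = 4πR_⋆²σT_⋆⁴ = 4π(1.88×10⁹)² × 5.67×10⁻⁸ × (9830)⁴ = 2.35×10²⁸ W.
S = L/(4πd²) = 3.30×10⁶ W m⁻².
Energy balance: absorbed = emitted ⇒ πR²·S(1−A) = 4πR²·σT_eq⁴, so T_eq⁴ = S(1−A)/(4σ).
T_eq = [3.30×10⁶ × 0.27 / (4 × 5.67×10⁻⁸)]^(1/4) = (3.93×10¹²)^(1/4) = 1410 K.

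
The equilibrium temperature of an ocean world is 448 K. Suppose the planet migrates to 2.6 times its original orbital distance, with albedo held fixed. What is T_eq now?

T_eq ≈ 278 K

T_eq ∝ L^(1/4) · d^(−1/2).
T′ = 448 / 2.6^(1/2) = 278 K.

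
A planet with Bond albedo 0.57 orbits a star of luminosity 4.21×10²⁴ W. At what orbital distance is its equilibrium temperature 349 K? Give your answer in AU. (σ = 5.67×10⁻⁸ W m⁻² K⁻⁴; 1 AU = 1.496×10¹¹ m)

From T_eq⁴ = L(1−A)/(16πσd²): d = √[L(1−A)/(16πσT_eq⁴)].
d = √[4.21×10²⁴ × 0.43 / (16π × 5.67×10⁻⁸ × (349)⁴)] = 6.54×10⁹ m = 0.0437 AU.

d ≈ 0.0437 AU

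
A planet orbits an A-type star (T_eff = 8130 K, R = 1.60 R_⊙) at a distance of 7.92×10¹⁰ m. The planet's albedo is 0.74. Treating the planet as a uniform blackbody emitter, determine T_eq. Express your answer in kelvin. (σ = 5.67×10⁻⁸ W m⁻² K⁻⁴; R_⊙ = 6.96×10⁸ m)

T_eq ≈ 487 K

R_⋆ = 1.60 × 6.96×10⁸ = 1.11×10⁹ m.
L = 4πR_⋆²σT_⋆⁴ = 4π(1.11×10⁹)² × 5.67×10⁻⁸ × (8130)⁴ = 3.86×10²⁷ W.
S = L/(4πd²) = 4.90×10⁴ W m⁻².
Energy balance: absorbed = emitted ⇒ πR²·S(1−A) = 4πR²·σT_eq⁴, so T_eq⁴ = S(1−A)/(4σ).
T_eq = [4.90×10⁴ × 0.26 / (4 × 5.67×10⁻⁸)]^(1/4) = (5.61×10¹⁰)^(1/4) = 487 K.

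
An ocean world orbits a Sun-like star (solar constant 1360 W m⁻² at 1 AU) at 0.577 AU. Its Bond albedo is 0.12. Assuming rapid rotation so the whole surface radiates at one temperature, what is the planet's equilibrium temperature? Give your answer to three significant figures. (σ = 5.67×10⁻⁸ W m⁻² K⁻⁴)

Flux at 0.577 AU: S = 1360/0.577² = 4080 W m⁻².
Energy balance: absorbed = emitted ⇒ πR²·S(1−A) = 4πR²·σT_eq⁴, so T_eq⁴ = S(1−A)/(4σ).
T_eq = [4080 × 0.88 / (4 × 5.67×10⁻⁸)]^(1/4) = (1.58×10¹⁰)^(1/4) = 355 K.

T_eq ≈ 355 K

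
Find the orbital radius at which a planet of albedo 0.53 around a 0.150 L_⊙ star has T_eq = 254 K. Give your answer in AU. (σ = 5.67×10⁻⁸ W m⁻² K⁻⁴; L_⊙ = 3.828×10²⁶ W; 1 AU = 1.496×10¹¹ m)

L = 0.150 × 3.828×10²⁶ = 5.74×10²⁵ W.
From T_eq⁴ = L(1−A)/(16πσd²): d = √[L(1−A)/(16πσT_eq⁴)].
d = √[5.74×10²⁵ × 0.47 / (16π × 5.67×10⁻⁸ × (254)⁴)] = 4.77×10¹⁰ m = 0.319 AU.

d ≈ 0.319 AU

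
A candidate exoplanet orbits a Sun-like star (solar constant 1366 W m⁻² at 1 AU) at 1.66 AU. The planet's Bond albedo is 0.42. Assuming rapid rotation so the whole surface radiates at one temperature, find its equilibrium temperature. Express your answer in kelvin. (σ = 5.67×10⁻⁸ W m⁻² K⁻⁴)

T_eq ≈ 189 K

Flux at 1.66 AU: S = 1366/1.66² = 496 W m⁻².
Energy balance: absorbed = emitted ⇒ πR²·S(1−A) = 4πR²·σT_eq⁴, so T_eq⁴ = S(1−A)/(4σ).
T_eq = [496 × 0.58 / (4 × 5.67×10⁻⁸)]^(1/4) = (1.27×10⁹)^(1/4) = 189 K.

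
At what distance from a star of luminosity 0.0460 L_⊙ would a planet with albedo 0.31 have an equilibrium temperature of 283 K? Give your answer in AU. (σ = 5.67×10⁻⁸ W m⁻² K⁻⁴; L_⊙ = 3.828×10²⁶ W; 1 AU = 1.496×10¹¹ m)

L = 0.0460 × 3.828×10²⁶ = 1.76×10²⁵ W.
From T_eq⁴ = L(1−A)/(16πσd²): d = √[L(1−A)/(16πσT_eq⁴)].
d = √[1.76×10²⁵ × 0.69 / (16π × 5.67×10⁻⁸ × (283)⁴)] = 2.58×10¹⁰ m = 0.172 AU.

d ≈ 0.172 AU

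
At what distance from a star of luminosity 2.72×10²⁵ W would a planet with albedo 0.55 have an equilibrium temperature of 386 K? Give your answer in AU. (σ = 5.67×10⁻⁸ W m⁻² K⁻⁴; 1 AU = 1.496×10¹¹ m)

d ≈ 0.0930 AU

From T_eq⁴ = L(1−A)/(16πσd²): d = √[L(1−A)/(16πσT_eq⁴)].
d = √[2.72×10²⁵ × 0.45 / (16π × 5.67×10⁻⁸ × (386)⁴)] = 1.39×10¹⁰ m = 0.0930 AU.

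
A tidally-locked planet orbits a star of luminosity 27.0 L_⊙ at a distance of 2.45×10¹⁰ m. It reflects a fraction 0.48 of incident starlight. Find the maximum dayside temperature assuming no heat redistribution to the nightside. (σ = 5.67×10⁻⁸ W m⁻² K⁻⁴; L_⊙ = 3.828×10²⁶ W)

L = 27.0 × 3.828×10²⁶ = 1.03×10²⁸ W.
Flux: S = L/(4πd²) = 1.03×10²⁸/(4π×(2.45×10¹⁰)²) = 1.37×10⁶ W m⁻².
With no redistribution each surface element balances locally: S(1−A) = σT⁴.
T = [1.37×10⁶ × 0.52 / 5.67×10⁻⁸]^(1/4) = (1.26×10¹³)^(1/4) = 1880 K.

T_ss ≈ 1880 K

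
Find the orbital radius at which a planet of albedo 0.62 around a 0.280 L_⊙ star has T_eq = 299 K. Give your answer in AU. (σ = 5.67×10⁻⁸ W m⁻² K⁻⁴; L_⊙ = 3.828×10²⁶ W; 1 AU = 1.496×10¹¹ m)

L = 0.280 × 3.828×10²⁶ = 1.07×10²⁶ W.
From T_eq⁴ = L(1−A)/(16πσd²): d = √[L(1−A)/(16πσT_eq⁴)].
d = √[1.07×10²⁶ × 0.38 / (16π × 5.67×10⁻⁸ × (299)⁴)] = 4.23×10¹⁰ m = 0.283 AU.

d ≈ 0.283 AU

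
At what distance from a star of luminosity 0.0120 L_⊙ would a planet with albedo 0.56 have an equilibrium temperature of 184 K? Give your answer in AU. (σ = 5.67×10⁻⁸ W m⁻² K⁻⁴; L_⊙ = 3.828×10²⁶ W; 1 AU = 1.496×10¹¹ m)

L = 0.0120 × 3.828×10²⁶ = 4.59×10²⁴ W.
From T_eq⁴ = L(1−A)/(16πσd²): d = √[L(1−A)/(16πσT_eq⁴)].
d = √[4.59×10²⁴ × 0.44 / (16π × 5.67×10⁻⁸ × (184)⁴)] = 2.49×10¹⁰ m = 0.166 AU.

d ≈ 0.166 AU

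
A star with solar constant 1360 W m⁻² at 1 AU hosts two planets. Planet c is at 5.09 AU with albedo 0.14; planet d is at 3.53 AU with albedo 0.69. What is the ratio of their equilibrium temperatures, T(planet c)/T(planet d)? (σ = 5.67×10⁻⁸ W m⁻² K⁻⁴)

T₁/T₂ ≈ 1.075

T_eq = [S₀(1−A)/(4σd²)]^(1/4), so T ∝ (1−A)^(1/4) / √d.
T₁ = [1360×0.86/(4×5.67×10⁻⁸×5.09²)]^(1/4) = 118.78 K.
T₂ = [1360×0.31/(4×5.67×10⁻⁸×3.53²)]^(1/4) = 110.52 K.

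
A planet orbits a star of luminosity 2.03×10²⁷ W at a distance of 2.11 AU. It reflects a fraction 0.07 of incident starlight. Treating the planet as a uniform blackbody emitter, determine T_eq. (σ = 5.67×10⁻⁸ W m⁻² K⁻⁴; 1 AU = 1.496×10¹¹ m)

T_eq ≈ 286 K

d = 2.11 AU = 3.16×10¹¹ m.
Flux: S = L/(4πd²) = 2.03×10²⁷/(4π×(3.16×10¹¹)²) = 1620 W m⁻².
Energy balance: absorbed = emitted ⇒ πR²·S(1−A) = 4πR²·σT_eq⁴, so T_eq⁴ = S(1−A)/(4σ).
T_eq = [1620 × 0.93 / (4 × 5.67×10⁻⁸)]^(1/4) = (6.65×10⁹)^(1/4) = 286 K.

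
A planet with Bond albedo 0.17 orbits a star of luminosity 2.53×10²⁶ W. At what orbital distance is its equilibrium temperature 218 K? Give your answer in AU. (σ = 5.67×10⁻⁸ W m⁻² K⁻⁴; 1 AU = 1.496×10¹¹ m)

From T_eq⁴ = L(1−A)/(16πσd²): d = √[L(1−A)/(16πσT_eq⁴)].
d = √[2.53×10²⁶ × 0.83 / (16π × 5.67×10⁻⁸ × (218)⁴)] = 1.81×10¹¹ m = 1.21 AU.

d ≈ 1.21 AU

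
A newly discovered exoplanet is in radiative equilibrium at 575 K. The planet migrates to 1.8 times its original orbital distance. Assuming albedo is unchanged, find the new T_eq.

T_eq ∝ L^(1/4) · d^(−1/2).
T′ = 575 / 1.8^(1/2) = 429 K.

T_eq ≈ 429 K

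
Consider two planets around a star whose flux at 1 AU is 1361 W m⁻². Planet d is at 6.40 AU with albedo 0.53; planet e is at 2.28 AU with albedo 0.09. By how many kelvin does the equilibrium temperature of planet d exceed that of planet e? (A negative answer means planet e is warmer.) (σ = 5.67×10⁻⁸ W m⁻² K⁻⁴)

ΔT ≈ -88.9 K

T_eq = [S₀(1−A)/(4σd²)]^(1/4), so T ∝ (1−A)^(1/4) / √d.
T₁ = [1361×0.47/(4×5.67×10⁻⁸×6.40²)]^(1/4) = 91.09 K.
T₂ = [1361×0.91/(4×5.67×10⁻⁸×2.28²)]^(1/4) = 180.03 K.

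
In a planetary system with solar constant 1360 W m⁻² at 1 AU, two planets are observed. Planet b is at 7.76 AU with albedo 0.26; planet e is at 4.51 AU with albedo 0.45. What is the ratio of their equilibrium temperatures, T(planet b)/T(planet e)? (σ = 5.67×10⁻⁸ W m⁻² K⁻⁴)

T_eq = [S₀(1−A)/(4σd²)]^(1/4), so T ∝ (1−A)^(1/4) / √d.
T₁ = [1360×0.74/(4×5.67×10⁻⁸×7.76²)]^(1/4) = 92.65 K.
T₂ = [1360×0.55/(4×5.67×10⁻⁸×4.51²)]^(1/4) = 112.84 K.

T₁/T₂ ≈ 0.821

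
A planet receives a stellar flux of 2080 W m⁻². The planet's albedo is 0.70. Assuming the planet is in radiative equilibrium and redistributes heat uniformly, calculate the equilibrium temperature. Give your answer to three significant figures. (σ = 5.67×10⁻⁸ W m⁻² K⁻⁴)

Energy balance: absorbed = emitted ⇒ πR²·S(1−A) = 4πR²·σT_eq⁴, so T_eq⁴ = S(1−A)/(4σ).
T_eq = [2080 × 0.30 / (4 × 5.67×10⁻⁸)]^(1/4) = (2.75×10⁹)^(1/4) = 229 K.

T_eq ≈ 229 K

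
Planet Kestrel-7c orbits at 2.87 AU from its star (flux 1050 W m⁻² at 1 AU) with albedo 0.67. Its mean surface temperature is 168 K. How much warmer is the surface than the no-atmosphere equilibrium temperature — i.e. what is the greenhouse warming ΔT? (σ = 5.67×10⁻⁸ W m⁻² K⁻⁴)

ΔT ≈ 51.3 K

S = 1050/2.87² = 127.5 W m⁻².
T_eq = [S(1−A)/(4σ)]^(1/4) = [127.5×0.33/(4×5.67×10⁻⁸)]^(1/4) = 116.7 K.
ΔT = T_surf − T_eq = 168 − 116.7.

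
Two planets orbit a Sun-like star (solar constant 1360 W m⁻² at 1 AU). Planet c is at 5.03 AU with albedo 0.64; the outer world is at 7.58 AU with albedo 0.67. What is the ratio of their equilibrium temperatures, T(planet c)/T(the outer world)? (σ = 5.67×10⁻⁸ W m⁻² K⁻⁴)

T_eq = [S₀(1−A)/(4σd²)]^(1/4), so T ∝ (1−A)^(1/4) / √d.
T₁ = [1360×0.36/(4×5.67×10⁻⁸×5.03²)]^(1/4) = 96.11 K.
T₂ = [1360×0.33/(4×5.67×10⁻⁸×7.58²)]^(1/4) = 76.61 K.

T₁/T₂ ≈ 1.255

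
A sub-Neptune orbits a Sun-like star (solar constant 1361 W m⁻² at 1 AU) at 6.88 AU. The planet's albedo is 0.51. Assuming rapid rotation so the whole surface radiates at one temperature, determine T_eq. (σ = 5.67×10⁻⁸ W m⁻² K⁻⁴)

Flux at 6.88 AU: S = 1361/6.88² = 28.8 W m⁻².
Energy balance: absorbed = emitted ⇒ πR²·S(1−A) = 4πR²·σT_eq⁴, so T_eq⁴ = S(1−A)/(4σ).
T_eq = [28.8 × 0.49 / (4 × 5.67×10⁻⁸)]^(1/4) = (6.21×10⁷)^(1/4) = 88.8 K.

T_eq ≈ 88.8 K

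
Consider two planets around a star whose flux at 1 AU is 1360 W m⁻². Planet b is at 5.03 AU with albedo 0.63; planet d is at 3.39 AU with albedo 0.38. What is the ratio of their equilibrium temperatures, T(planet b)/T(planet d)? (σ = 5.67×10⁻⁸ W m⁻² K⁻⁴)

T₁/T₂ ≈ 0.722

T_eq = [S₀(1−A)/(4σd²)]^(1/4), so T ∝ (1−A)^(1/4) / √d.
T₁ = [1360×0.37/(4×5.67×10⁻⁸×5.03²)]^(1/4) = 96.77 K.
T₂ = [1360×0.62/(4×5.67×10⁻⁸×3.39²)]^(1/4) = 134.11 K.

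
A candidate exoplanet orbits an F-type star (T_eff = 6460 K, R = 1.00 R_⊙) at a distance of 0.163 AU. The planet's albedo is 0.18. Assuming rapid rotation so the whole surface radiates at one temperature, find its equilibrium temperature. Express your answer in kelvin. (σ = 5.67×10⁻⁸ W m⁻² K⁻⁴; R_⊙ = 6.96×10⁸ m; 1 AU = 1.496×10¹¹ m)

R_⋆ = 1.00 × 6.96×10⁸ = 6.96×10⁸ m.
d = 0.163 AU = 2.44×10¹⁰ m.
L = 4πR_⋆²σT_⋆⁴ = 4π(6.96×10⁸)² × 5.67×10⁻⁸ × (6460)⁴ = 6.01×10²⁶ W.
S = L/(4πd²) = 8.04×10⁴ W m⁻².
Energy balance: absorbed = emitted ⇒ πR²·S(1−A) = 4πR²·σT_eq⁴, so T_eq⁴ = S(1−A)/(4σ).
T_eq = [8.04×10⁴ × 0.82 / (4 × 5.67×10⁻⁸)]^(1/4) = (2.91×10¹¹)^(1/4) = 734 K.

T_eq ≈ 734 K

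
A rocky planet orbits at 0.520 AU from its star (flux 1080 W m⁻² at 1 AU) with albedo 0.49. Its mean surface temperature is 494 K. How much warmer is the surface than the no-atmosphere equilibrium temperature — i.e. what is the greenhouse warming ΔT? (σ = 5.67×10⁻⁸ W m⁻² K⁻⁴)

S = 1080/0.520² = 3994 W m⁻².
T_eq = [S(1−A)/(4σ)]^(1/4) = [3994×0.51/(4×5.67×10⁻⁸)]^(1/4) = 307.8 K.
ΔT = T_surf − T_eq = 494 − 307.8.

ΔT ≈ 186.2 K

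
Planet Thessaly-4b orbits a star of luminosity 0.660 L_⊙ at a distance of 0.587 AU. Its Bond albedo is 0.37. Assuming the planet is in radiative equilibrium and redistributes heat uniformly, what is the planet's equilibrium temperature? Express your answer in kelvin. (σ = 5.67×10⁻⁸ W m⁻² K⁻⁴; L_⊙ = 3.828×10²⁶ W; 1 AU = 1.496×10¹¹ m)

T_eq ≈ 292 K

d = 0.587 AU = 8.78×10¹⁰ m.
L = 0.660 × 3.828×10²⁶ = 2.53×10²⁶ W.
Flux: S = L/(4πd²) = 2.53×10²⁶/(4π×(8.78×10¹⁰)²) = 2610 W m⁻².
Energy balance: absorbed = emitted ⇒ πR²·S(1−A) = 4πR²·σT_eq⁴, so T_eq⁴ = S(1−A)/(4σ).
T_eq = [2610 × 0.63 / (4 × 5.67×10⁻⁸)]^(1/4) = (7.24×10⁹)^(1/4) = 292 K.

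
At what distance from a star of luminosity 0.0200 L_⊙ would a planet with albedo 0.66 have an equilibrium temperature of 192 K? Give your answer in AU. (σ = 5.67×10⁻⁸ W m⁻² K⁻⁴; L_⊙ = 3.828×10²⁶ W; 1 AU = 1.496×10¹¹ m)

L = 0.0200 × 3.828×10²⁶ = 7.66×10²⁴ W.
From T_eq⁴ = L(1−A)/(16πσd²): d = √[L(1−A)/(16πσT_eq⁴)].
d = √[7.66×10²⁴ × 0.34 / (16π × 5.67×10⁻⁸ × (192)⁴)] = 2.59×10¹⁰ m = 0.173 AU.

d ≈ 0.173 AU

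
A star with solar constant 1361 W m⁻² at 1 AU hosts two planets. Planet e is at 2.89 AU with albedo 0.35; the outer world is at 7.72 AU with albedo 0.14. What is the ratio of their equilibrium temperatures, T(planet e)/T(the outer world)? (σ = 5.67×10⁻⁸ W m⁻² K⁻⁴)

T_eq = [S₀(1−A)/(4σd²)]^(1/4), so T ∝ (1−A)^(1/4) / √d.
T₁ = [1361×0.65/(4×5.67×10⁻⁸×2.89²)]^(1/4) = 147.01 K.
T₂ = [1361×0.86/(4×5.67×10⁻⁸×7.72²)]^(1/4) = 96.46 K.

T₁/T₂ ≈ 1.524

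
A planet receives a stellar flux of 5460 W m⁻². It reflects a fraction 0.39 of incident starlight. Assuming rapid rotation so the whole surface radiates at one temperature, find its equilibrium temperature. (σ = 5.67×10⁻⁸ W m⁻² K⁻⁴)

Energy balance: absorbed = emitted ⇒ πR²·S(1−A) = 4πR²·σT_eq⁴, so T_eq⁴ = S(1−A)/(4σ).
T_eq = [5460 × 0.61 / (4 × 5.67×10⁻⁸)]^(1/4) = (1.47×10¹⁰)^(1/4) = 348 K.

T_eq ≈ 348 K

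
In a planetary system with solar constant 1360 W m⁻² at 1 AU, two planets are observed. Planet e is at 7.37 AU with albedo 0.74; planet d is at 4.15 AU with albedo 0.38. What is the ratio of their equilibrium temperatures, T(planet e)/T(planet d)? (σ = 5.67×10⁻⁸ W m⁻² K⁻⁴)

T_eq = [S₀(1−A)/(4σd²)]^(1/4), so T ∝ (1−A)^(1/4) / √d.
T₁ = [1360×0.26/(4×5.67×10⁻⁸×7.37²)]^(1/4) = 73.20 K.
T₂ = [1360×0.62/(4×5.67×10⁻⁸×4.15²)]^(1/4) = 121.21 K.

T₁/T₂ ≈ 0.604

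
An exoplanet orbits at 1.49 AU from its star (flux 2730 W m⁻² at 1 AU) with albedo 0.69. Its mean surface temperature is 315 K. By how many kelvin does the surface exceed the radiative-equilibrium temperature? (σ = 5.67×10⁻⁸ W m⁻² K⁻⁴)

S = 2730/1.49² = 1230 W m⁻².
T_eq = [S(1−A)/(4σ)]^(1/4) = [1230×0.31/(4×5.67×10⁻⁸)]^(1/4) = 202.5 K.
ΔT = T_surf − T_eq = 315 − 202.5.

ΔT ≈ 112.5 K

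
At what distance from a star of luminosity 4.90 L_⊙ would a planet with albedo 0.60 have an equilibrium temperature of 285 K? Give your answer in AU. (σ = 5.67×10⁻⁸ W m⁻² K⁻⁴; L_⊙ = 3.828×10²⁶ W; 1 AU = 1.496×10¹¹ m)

d ≈ 1.34 AU

L = 4.90 × 3.828×10²⁶ = 1.88×10²⁷ W.
From T_eq⁴ = L(1−A)/(16πσd²): d = √[L(1−A)/(16πσT_eq⁴)].
d = √[1.88×10²⁷ × 0.40 / (16π × 5.67×10⁻⁸ × (285)⁴)] = 2.00×10¹¹ m = 1.34 AU.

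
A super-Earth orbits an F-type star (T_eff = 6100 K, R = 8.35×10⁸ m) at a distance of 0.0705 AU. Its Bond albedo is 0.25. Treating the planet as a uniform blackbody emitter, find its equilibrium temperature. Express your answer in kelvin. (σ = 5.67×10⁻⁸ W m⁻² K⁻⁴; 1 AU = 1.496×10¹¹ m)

d = 0.0705 AU = 1.05×10¹⁰ m.
L = 4πR_⋆²σT_⋆⁴ = 4π(8.35×10⁸)² × 5.67×10⁻⁸ × (6100)⁴ = 6.88×10²⁶ W.
S = L/(4πd²) = 4.92×10⁵ W m⁻².
Energy balance: absorbed = emitted ⇒ πR²·S(1−A) = 4πR²·σT_eq⁴, so T_eq⁴ = S(1−A)/(4σ).
T_eq = [4.92×10⁵ × 0.75 / (4 × 5.67×10⁻⁸)]^(1/4) = (1.63×10¹²)^(1/4) = 1130 K.

T_eq ≈ 1130 K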